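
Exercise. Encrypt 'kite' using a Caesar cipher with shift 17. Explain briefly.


Shift each letter by 17: k -> b, i -> z, t -> k, e -> v. Result: 'bzkv'.

bzkv


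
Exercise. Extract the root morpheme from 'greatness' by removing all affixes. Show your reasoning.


Remove suffix '-ness' from 'greatness' to get root 'great'.

great


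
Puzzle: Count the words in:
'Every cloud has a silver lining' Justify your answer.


Split into words: Every | cloud | has | a | silver | lining = 6 words.

6


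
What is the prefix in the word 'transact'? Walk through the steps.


The word 'transact' = 'trans' (prefix) + 'act' (root). The prefix is 'trans'.

trans


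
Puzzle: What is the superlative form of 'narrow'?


Apply superlative formation (add -est): 'narrow' -> 'narrowest'.

narrowest


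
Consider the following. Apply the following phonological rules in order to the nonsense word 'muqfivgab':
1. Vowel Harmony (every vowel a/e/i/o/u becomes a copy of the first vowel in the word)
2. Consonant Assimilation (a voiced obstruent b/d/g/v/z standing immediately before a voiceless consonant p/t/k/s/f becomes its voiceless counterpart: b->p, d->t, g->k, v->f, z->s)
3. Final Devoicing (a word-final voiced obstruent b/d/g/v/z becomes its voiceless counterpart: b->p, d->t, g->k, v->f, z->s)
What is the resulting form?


Starting form: 'muqfivgab'
Rule 1: Vowel Harmony: all vowels become 'u' (matching first vowel). 'muqfivgab' -> 'muqfuvgub'
Rule 2: Consonant Assimilation: no voiced obstruent (b/d/g/v/z) stands immediately before a voiceless consonant (p/t/k/s/f). No change.
Rule 3: Final Devoicing: word-final voiced obstruent 'b' becomes voiceless 'p'. 'muqfuvgub' -> 'muqfuvgup'
Final form: 'muqfuvgup'

muqfuvgup


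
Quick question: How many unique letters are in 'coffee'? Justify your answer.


Unique letters in 'coffee': {c, e, f, o} = 4 distinct letters.

4


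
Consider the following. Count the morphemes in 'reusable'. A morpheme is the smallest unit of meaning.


Decomposition: re- (prefix) + use (root) + -able (suffix) = 3 morpheme(s)

3 morphemes


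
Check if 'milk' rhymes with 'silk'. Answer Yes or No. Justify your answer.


Rime (stressed vowel + following sounds) of 'milk': -ilk = /ɪlk/
Rime of 'silk': -ilk = /ɪlk/
/ɪlk/ and /ɪlk/ are the same ending sound, so the words rhyme.

Yes


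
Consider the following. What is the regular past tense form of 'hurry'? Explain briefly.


Apply rule: Change -y to -ied. 'hurry' becomes 'hurried'.

hurried


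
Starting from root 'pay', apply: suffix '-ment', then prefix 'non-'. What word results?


Step 1: Add suffix '-ment' to 'pay' = 'payment'
Step 2: Add prefix 'non-' to 'payment' = 'nonpayment'

nonpayment


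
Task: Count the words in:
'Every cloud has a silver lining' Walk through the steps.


Split into words: Every | cloud | has | a | silver | lining = 6 words.

6


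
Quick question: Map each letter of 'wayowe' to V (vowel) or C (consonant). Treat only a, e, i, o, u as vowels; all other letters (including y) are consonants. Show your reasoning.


Letter mapping: w = C, a = V, y = C, o = V, w = C, e = V.

CVCVCV


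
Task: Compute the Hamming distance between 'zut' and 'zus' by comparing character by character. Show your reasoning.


Alignment:
Position 1: 'z' vs 'z' = match
Position 2: 'u' vs 'u' = match
Position 3: 't' vs 's' = DIFFER
Total differences: 1

1


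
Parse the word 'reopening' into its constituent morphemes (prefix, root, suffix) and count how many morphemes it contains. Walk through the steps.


Step 1: Identify prefix: 're' (meaning: again)
Step 2: Identify root: 'open'
Step 3: Identify suffix(es): 'ing'
Decomposition: re- (prefix: again) + open (root) + -ing (suffix: ongoing action)
Total morphemes: 3

3 morphemes (re- (prefix: again) + open (root) + -ing (suffix: ongoing action))


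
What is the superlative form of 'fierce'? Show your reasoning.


Apply superlative formation (ends in e: add -st): 'fierce' -> 'fiercest'.

fiercest


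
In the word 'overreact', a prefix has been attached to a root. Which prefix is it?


The word 'overreact' = 'over' (prefix) + 'react' (root). The prefix is 'over'.

over


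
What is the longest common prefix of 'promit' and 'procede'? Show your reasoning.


Compare from the start: 3 characters match: 'pro'. Mismatch at position 4: 'm' vs 'c'.

pro


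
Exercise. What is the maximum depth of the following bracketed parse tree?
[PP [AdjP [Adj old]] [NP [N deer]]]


Count bracket nesting levels:
'[' at pos 0: depth = 1
'[' at pos 4: depth = 2
'[' at pos 10: depth = 3
'[' at pos 21: depth = 2
'[' at pos 25: depth = 3
Maximum depth reached: 3

3


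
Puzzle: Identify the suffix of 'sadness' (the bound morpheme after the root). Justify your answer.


The word 'sadness' = 'sad' (root) + '-ness' (suffix). The suffix is '-ness'.

ness


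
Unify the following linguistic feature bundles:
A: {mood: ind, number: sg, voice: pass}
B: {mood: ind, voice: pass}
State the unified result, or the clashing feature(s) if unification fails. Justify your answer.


Compare features:
mood: A=ind vs B=ind -> unified: ind
number: A=sg vs B=_ -> unified: sg
voice: A=pass vs B=pass -> unified: pass
No clashes found.

Unified: {mood: ind, number: sg, voice: pass}


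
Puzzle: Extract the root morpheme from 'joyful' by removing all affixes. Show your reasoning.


Remove suffix '-ful' from 'joyful' to get root 'joy'.

joy


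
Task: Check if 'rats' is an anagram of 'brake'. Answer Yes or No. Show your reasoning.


Sorted letters of 'rats': 'arst'
Sorted letters of 'brake': 'abekr'
They do not match.

No


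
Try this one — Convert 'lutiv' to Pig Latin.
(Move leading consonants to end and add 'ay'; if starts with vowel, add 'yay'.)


'lutiv': move consonant cluster 'l' to end and add 'ay': 'utivlay'.

utivlay


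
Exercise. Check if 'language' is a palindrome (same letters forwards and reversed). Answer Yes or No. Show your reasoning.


Forward: 'language'
Reversed: 'egaugnal'
They differ.

No


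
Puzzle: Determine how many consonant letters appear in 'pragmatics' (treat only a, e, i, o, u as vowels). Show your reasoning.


Consonants in 'pragmatics': p, r, g, m, t, c, s = 7 consonants.

7


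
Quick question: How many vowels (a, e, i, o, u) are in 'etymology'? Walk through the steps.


Vowels in 'etymology': e, o, o = 3 vowels.

3


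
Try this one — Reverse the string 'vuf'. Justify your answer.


Reverse 'vuf' character by character: 'fuv'.

fuv


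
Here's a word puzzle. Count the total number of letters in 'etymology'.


Spell out 'etymology' and number each letter: e(1), t(2), y(3), m(4), o(5), l(6), o(7), g(8), y(9). Total: 9 letters.

9


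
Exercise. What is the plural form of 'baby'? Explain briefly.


Apply rule: Change -y to -ies (consonant + y). 'baby' becomes 'babies'.

babies


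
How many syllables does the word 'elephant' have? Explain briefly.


Break 'elephant' into syllables: el-e-phant -> el | e | phant = 3 syllables

3 syllables


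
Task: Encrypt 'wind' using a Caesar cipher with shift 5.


Shift each letter by 5: w -> b, i -> n, n -> s, d -> i. Result: 'bnsi'.

bnsi


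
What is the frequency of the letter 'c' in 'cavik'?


Letter 'c' in 'cavik': found at position(s) 1 = 1 occurrence(s).

1


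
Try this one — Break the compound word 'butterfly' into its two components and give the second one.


Split 'butterfly' into 'butter' + 'fly'. The second part is 'fly'.

fly


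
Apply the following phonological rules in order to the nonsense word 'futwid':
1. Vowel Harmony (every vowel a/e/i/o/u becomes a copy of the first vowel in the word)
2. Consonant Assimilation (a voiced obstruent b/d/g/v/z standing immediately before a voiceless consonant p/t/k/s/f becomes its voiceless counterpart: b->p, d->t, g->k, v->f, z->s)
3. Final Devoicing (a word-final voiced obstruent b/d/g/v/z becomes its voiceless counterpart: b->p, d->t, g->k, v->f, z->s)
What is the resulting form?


Starting form: 'futwid'
Rule 1: Vowel Harmony: all vowels become 'u' (matching first vowel). 'futwid' -> 'futwud'
Rule 2: Consonant Assimilation: no voiced obstruent (b/d/g/v/z) stands immediately before a voiceless consonant (p/t/k/s/f). No change.
Rule 3: Final Devoicing: word-final voiced obstruent 'd' becomes voiceless 't'. 'futwud' -> 'futwut'
Final form: 'futwut'

futwut


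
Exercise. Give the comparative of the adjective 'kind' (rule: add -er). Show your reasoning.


Apply comparative formation (add -er): 'kind' -> 'kinder'.

kinder


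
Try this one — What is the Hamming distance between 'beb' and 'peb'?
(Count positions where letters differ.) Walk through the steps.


Alignment:
Position 1: 'b' vs 'p' = DIFFER
Position 2: 'e' vs 'e' = match
Position 3: 'b' vs 'b' = match
Total differences: 1

1


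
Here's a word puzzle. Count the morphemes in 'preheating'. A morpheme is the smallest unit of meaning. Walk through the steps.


Decomposition: pre- (prefix) + heat (root) + -ing (suffix) = 3 morpheme(s)

3 morphemes


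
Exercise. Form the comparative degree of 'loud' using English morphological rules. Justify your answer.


Apply comparative formation (add -er): 'loud' -> 'louder'.

louder


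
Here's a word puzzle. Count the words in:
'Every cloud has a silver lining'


Split into words: Every | cloud | has | a | silver | lining = 6 words.

6


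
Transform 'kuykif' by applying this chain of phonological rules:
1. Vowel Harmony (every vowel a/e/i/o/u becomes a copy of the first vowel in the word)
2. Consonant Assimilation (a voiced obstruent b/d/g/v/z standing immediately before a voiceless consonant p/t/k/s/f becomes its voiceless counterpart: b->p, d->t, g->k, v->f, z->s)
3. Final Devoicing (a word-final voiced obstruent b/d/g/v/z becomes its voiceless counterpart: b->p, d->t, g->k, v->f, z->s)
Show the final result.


Starting form: 'kuykif'
Rule 1: Vowel Harmony: all vowels become 'u' (matching first vowel). 'kuykif' -> 'kuykuf'
Rule 2: Consonant Assimilation: no voiced obstruent (b/d/g/v/z) stands immediately before a voiceless consonant (p/t/k/s/f). No change.
Rule 3: Final Devoicing: final consonant 'f' is not one of the voiced obstruents b/d/g/v/z. No change.
Final form: 'kuykuf'

kuykuf


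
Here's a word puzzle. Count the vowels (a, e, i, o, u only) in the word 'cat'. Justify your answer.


Vowels in 'cat': a = 1 vowels.

1


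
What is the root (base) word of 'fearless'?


Remove suffix '-less' from 'fearless' to get root 'fear'.

fear


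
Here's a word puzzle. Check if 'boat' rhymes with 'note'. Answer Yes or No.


Rime (stressed vowel + following sounds) of 'boat': -oat = /oʊt/
Rime of 'note': -ote = /oʊt/
/oʊt/ and /oʊt/ are the same ending sound, so the words rhyme.

Yes


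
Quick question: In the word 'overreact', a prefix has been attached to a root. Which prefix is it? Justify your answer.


The word 'overreact' = 'over' (prefix) + 'react' (root). The prefix is 'over'.

over


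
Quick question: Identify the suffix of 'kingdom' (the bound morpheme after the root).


The word 'kingdom' = 'king' (root) + '-dom' (suffix). The suffix is '-dom'.

dom


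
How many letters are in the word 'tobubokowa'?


Spell out 'tobubokowa' and number each letter: t(1), o(2), b(3), u(4), b(5), o(6), k(7), o(8), w(9), a(10). Total: 10 letters.

10


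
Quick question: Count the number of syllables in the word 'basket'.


Break 'basket' into syllables: bas-ket -> bas | ket = 2 syllables

2 syllables


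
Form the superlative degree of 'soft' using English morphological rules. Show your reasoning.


Apply superlative formation (add -est): 'soft' -> 'softest'.

softest


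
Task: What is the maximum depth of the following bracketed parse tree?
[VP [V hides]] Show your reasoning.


Count bracket nesting levels:
'[' at pos 0: depth = 1
'[' at pos 4: depth = 2
Maximum depth reached: 2

2


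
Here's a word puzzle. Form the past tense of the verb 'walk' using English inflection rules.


Apply rule: Add -ed. 'walk' becomes 'walked'.

walked


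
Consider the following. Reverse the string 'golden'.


Reverse 'golden' character by character: 'nedlog'.

nedlog


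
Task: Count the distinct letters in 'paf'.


Unique letters in 'paf': {a, f, p} = 3 distinct letters.

3


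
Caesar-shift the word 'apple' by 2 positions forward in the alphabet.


Shift each letter by 2: a -> c, p -> r, p -> r, l -> n, e -> g. Result: 'crrng'.

crrng


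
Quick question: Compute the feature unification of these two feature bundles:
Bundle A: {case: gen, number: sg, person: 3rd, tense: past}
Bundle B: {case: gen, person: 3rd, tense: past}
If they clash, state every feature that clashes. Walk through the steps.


Compare features:
case: A=gen vs B=gen -> unified: gen
number: A=sg vs B=_ -> unified: sg
person: A=3rd vs B=3rd -> unified: 3rd
tense: A=past vs B=past -> unified: past
No clashes found.

Unified: {case: gen, number: sg, person: 3rd, tense: past}


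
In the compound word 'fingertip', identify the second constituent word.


Split 'fingertip' into 'finger' + 'tip'. The second part is 'tip'.

tip


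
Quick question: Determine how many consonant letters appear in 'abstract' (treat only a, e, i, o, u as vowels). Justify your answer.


Consonants in 'abstract': b, s, t, r, c, t = 6 consonants.

6


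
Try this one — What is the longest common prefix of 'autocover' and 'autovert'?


Compare from the start: 4 characters match: 'auto'. Mismatch at position 5: 'c' vs 'v'.

auto


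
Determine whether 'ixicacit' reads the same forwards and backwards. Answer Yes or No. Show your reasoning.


Forward: 'ixicacit'
Reversed: 'ticacixi'
They differ.

No


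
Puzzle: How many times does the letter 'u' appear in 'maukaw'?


Letter 'u' in 'maukaw': found at position(s) 3 = 1 occurrence(s).

1


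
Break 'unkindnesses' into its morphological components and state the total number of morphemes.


Step 1: Identify prefix: 'un' (meaning: not/reverse)
Step 2: Identify root: 'kind'
Step 3: Identify suffix(es): 'ness, es'
Decomposition: un- (prefix: not/reverse) + kind (root) + -ness (suffix: state of) + -es (plural)
Total morphemes: 4

4 morphemes (un- (prefix: not/reverse) + kind (root) + -ness (suffix: state of) + -es (plural))


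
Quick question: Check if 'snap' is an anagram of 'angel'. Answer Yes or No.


Sorted letters of 'snap': 'anps'
Sorted letters of 'angel': 'aegln'
They do not match.

No


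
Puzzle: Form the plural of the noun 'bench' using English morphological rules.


Apply rule: Add -es (sibilant/fricative ending). 'bench' becomes 'benches'.

benches


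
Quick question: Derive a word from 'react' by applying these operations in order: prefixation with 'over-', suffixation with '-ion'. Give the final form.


Step 1: Add prefix 'over-' to 'react' = 'overreact'
Step 2: Add suffix '-ion' to 'overreact' = 'overreaction'

overreaction


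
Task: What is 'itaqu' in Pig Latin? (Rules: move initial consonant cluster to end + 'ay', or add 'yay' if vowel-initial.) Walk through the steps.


'itaqu' starts with a vowel, so add 'yay': 'itaquyay'.

itaquyay


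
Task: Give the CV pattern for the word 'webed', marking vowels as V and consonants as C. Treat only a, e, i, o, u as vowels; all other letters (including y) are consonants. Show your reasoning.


Letter mapping: w = C, e = V, b = C, e = V, d = C.

CVCVC


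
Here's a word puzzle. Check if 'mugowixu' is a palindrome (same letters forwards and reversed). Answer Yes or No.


Forward: 'mugowixu'
Reversed: 'uxiwogum'
They differ.

No


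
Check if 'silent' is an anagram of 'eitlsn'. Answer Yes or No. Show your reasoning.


Sorted letters of 'silent': 'eilnst'
Sorted letters of 'eitlsn': 'eilnst'
They match.

Yes


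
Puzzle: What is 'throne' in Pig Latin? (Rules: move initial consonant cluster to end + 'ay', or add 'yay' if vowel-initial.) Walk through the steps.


'throne': move consonant cluster 'thr' to end and add 'ay': 'onethray'.

onethray


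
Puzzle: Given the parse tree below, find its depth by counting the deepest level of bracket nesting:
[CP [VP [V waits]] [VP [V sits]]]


Count bracket nesting levels:
'[' at pos 0: depth = 1
'[' at pos 4: depth = 2
'[' at pos 8: depth = 3
'[' at pos 19: depth = 2
'[' at pos 23: depth = 3
Maximum depth reached: 3

3


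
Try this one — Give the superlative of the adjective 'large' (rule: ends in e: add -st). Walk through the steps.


Apply superlative formation (ends in e: add -st): 'large' -> 'largest'.

largest


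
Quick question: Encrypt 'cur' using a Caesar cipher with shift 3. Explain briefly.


Shift each letter by 3: c -> f, u -> x, r -> u. Result: 'fxu'.

fxu


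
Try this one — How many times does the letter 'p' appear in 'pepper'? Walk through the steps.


Letter 'p' in 'pepper': found at position(s) 1, 3, 4 = 3 occurrence(s).

3


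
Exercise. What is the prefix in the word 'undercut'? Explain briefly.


The word 'undercut' = 'under' (prefix) + 'cut' (root). The prefix is 'under'.

under


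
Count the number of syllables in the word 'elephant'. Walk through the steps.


Break 'elephant' into syllables: el-e-phant -> el | e | phant = 3 syllables

3 syllables


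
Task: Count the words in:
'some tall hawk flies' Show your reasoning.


Split into words: some | tall | hawk | flies = 4 words.

4


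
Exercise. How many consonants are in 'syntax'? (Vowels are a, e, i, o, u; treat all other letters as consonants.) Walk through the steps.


Consonants in 'syntax': s, y, n, t, x = 5 consonants.

5


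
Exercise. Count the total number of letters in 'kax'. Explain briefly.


Spell out 'kax' and number each letter: k(1), a(2), x(3). Total: 3 letters.

3


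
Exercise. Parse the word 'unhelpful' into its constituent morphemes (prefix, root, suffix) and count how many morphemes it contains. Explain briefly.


Step 1: Identify prefix: 'un' (meaning: not/reverse)
Step 2: Identify root: 'help'
Step 3: Identify suffix(es): 'ful'
Decomposition: un- (prefix: not/reverse) + help (root) + -ful (suffix: full of)
Total morphemes: 3

3 morphemes (un- (prefix: not/reverse) + help (root) + -ful (suffix: full of))


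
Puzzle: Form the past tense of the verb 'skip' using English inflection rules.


Apply rule: Double final consonant and add -ed. 'skip' becomes 'skipped'.

skipped


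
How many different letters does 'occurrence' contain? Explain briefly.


Unique letters in 'occurrence': {c, e, n, o, r, u} = 6 distinct letters.

6


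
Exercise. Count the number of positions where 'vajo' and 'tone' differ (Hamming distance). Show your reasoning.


Alignment:
Position 1: 'v' vs 't' = DIFFER
Position 2: 'a' vs 'o' = DIFFER
Position 3: 'j' vs 'n' = DIFFER
Position 4: 'o' vs 'e' = DIFFER
Total differences: 4

4


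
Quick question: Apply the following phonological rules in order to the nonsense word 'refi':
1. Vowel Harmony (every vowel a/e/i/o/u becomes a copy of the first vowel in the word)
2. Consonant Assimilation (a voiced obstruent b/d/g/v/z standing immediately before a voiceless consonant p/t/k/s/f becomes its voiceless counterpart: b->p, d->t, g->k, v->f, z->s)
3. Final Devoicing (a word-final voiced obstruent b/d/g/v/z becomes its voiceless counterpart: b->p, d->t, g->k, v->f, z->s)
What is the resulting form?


Starting form: 'refi'
Rule 1: Vowel Harmony: all vowels become 'e' (matching first vowel). 'refi' -> 'refe'
Rule 2: Consonant Assimilation: no voiced obstruent (b/d/g/v/z) stands immediately before a voiceless consonant (p/t/k/s/f). No change.
Rule 3: Final Devoicing: the word ends in the vowel 'e', not a consonant. No change.
Final form: 'refe'

refe


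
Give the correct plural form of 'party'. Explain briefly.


Apply rule: Change -y to -ies (consonant + y). 'party' becomes 'parties'.

parties


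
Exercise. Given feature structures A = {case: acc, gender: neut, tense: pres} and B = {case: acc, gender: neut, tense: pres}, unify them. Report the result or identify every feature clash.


Compare features:
case: A=acc vs B=acc -> unified: acc
gender: A=neut vs B=neut -> unified: neut
tense: A=pres vs B=pres -> unified: pres
No clashes found.

Unified: {case: acc, gender: neut, tense: pres}


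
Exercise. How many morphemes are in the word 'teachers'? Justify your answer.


Decomposition: teach (root) + -er (suffix) + -s (plural) = 3 morpheme(s)

3 morphemes


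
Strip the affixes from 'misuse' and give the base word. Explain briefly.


Remove prefix 'mis' from 'misuse' to get root 'use'.

use


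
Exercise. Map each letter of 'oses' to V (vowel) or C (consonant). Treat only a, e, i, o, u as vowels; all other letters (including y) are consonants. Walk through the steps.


Letter mapping: o = V, s = C, e = V, s = C.

VCVC


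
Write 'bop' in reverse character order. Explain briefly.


Reverse 'bop' character by character: 'pob'.

pob


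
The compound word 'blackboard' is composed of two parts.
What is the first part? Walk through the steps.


Split 'blackboard' into 'black' + 'board'. The first part is 'black'.

black


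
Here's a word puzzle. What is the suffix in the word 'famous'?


The word 'famous' = 'fame' (root) + '-ous' (suffix). The suffix is '-ous'.

ous


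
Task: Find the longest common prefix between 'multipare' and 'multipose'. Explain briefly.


Compare from the start: 6 characters match: 'multip'. Mismatch at position 7: 'a' vs 'o'.

multip


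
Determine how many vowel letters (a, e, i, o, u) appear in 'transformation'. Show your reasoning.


Vowels in 'transformation': a, o, a, i, o = 5 vowels.

5


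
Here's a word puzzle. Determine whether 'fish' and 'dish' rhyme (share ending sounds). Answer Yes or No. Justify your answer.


Rime (stressed vowel + following sounds) of 'fish': -ish = /ɪʃ/
Rime of 'dish': -ish = /ɪʃ/
/ɪʃ/ and /ɪʃ/ are the same ending sound, so the words rhyme.

Yes


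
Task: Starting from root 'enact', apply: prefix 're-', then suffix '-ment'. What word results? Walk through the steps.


Step 1: Add prefix 're-' to 'enact' = 'reenact'
Step 2: Add suffix '-ment' to 'reenact' = 'reenactment'

reenactment


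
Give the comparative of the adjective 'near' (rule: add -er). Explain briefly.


Apply comparative formation (add -er): 'near' -> 'nearer'.

nearer


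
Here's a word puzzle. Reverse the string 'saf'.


Reverse 'saf' character by character: 'fas'.

fas


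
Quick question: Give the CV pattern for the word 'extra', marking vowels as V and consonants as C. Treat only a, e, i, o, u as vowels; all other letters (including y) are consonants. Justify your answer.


Letter mapping: e = V, x = C, t = C, r = C, a = V.

VCCCV


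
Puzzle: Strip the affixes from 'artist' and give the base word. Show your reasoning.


Remove suffix '-ist' from 'artist' to get root 'art'.

art


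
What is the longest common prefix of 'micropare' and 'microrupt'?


Compare from the start: 5 characters match: 'micro'. Mismatch at position 6: 'p' vs 'r'.

micro


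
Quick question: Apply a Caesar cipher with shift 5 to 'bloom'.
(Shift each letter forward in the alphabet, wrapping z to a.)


Shift each letter by 5: b -> g, l -> q, o -> t, o -> t, m -> r. Result: 'gqttr'.

gqttr


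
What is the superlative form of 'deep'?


Apply superlative formation (add -est): 'deep' -> 'deepest'.

deepest


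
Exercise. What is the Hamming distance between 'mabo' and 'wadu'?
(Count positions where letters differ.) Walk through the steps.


Alignment:
Position 1: 'm' vs 'w' = DIFFER
Position 2: 'a' vs 'a' = match
Position 3: 'b' vs 'd' = DIFFER
Position 4: 'o' vs 'u' = DIFFER
Total differences: 3

3


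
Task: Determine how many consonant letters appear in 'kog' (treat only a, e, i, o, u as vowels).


Consonants in 'kog': k, g = 2 consonants.

2


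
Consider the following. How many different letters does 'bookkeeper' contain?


Unique letters in 'bookkeeper': {b, e, k, o, p, r} = 6 distinct letters.

6


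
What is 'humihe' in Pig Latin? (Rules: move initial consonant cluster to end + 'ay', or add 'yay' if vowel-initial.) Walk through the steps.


'humihe': move consonant cluster 'h' to end and add 'ay': 'umihehay'.

umihehay


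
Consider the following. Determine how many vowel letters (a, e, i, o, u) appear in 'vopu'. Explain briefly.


Vowels in 'vopu': o, u = 2 vowels.

2


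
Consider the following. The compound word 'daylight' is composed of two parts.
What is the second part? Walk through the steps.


Split 'daylight' into 'day' + 'light'. The second part is 'light'.

light


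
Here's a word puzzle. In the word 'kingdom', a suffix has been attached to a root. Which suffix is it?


The word 'kingdom' = 'king' (root) + '-dom' (suffix). The suffix is '-dom'.

dom


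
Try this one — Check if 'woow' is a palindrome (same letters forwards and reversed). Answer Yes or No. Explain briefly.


Forward: 'woow'
Reversed: 'woow'
They are identical.

Yes


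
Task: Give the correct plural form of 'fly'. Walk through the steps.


Apply rule: Change -y to -ies (consonant + y). 'fly' becomes 'flies'.

flies


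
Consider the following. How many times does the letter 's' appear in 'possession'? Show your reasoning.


Letter 's' in 'possession': found at position(s) 3, 4, 6, 7 = 4 occurrence(s).

4


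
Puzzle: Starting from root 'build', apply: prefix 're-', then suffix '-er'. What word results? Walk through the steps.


Step 1: Add prefix 're-' to 'build' = 'rebuild'
Step 2: Add suffix '-er' to 'rebuild' = 'rebuilder'

rebuilder


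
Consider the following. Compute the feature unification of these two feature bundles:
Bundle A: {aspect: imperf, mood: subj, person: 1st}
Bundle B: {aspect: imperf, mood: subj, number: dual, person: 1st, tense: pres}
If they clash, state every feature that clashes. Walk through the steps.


Compare features:
aspect: A=imperf vs B=imperf -> unified: imperf
mood: A=subj vs B=subj -> unified: subj
number: A=_ vs B=dual -> unified: dual
person: A=1st vs B=1st -> unified: 1st
tense: A=_ vs B=pres -> unified: pres
No clashes found.

Unified: {aspect: imperf, mood: subj, number: dual, person: 1st, tense: pres}


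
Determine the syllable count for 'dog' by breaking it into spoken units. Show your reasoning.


Break 'dog' into syllables: dog -> dog = 1 syllable

1 syllable


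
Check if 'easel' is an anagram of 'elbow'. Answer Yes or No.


Sorted letters of 'easel': 'aeels'
Sorted letters of 'elbow': 'below'
They do not match.

No


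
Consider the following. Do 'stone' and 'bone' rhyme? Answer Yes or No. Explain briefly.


Rime (stressed vowel + following sounds) of 'stone': -one = /oʊn/
Rime of 'bone': -one = /oʊn/
/oʊn/ and /oʊn/ are the same ending sound, so the words rhyme.

Yes


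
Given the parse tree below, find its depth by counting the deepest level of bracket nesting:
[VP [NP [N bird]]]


Count bracket nesting levels:
'[' at pos 0: depth = 1
'[' at pos 4: depth = 2
'[' at pos 8: depth = 3
Maximum depth reached: 3

3


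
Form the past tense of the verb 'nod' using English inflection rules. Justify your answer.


Apply rule: Double final consonant and add -ed. 'nod' becomes 'nodded'.

nodded


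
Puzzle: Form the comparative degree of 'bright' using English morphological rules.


Apply comparative formation (add -er): 'bright' -> 'brighter'.

brighter


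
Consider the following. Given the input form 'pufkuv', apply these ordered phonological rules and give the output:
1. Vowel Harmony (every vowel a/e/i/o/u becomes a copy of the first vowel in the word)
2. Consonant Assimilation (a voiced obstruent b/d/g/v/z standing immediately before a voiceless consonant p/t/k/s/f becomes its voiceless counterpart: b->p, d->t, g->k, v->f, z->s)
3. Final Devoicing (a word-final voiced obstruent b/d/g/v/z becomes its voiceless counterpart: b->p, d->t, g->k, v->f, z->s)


Starting form: 'pufkuv'
Rule 1: Vowel Harmony: all vowels already match. No change.
Rule 2: Consonant Assimilation: no voiced obstruent (b/d/g/v/z) stands immediately before a voiceless consonant (p/t/k/s/f). No change.
Rule 3: Final Devoicing: word-final voiced obstruent 'v' becomes voiceless 'f'. 'pufkuv' -> 'pufkuf'
Final form: 'pufkuf'

pufkuf


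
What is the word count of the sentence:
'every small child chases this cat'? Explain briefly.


Split into words: every | small | child | chases | this | cat = 6 words.

6


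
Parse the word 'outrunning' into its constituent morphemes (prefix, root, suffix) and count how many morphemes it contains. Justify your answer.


Step 1: Identify prefix: 'out' (meaning: surpass)
Step 2: Identify root: 'run'
Step 3: Identify suffix(es): 'ing'
Decomposition: out- (prefix: surpass) + run (root) + -ing (suffix: ongoing action)
Total morphemes: 3

3 morphemes (out- (prefix: surpass) + run (root) + -ing (suffix: ongoing action))


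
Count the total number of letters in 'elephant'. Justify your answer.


Spell out 'elephant' and number each letter: e(1), l(2), e(3), p(4), h(5), a(6), n(7), t(8). Total: 8 letters.

8


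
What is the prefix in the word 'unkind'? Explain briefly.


The word 'unkind' = 'un' (prefix) + 'kind' (root). The prefix is 'un'.

un


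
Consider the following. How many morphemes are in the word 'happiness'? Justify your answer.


Decomposition: happy (root) + -ness (suffix) = 2 morpheme(s)

2 morphemes


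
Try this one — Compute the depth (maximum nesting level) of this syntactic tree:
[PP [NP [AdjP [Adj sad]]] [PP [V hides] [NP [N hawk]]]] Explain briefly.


Count bracket nesting levels:
'[' at pos 0: depth = 1
'[' at pos 4: depth = 2
'[' at pos 8: depth = 3
'[' at pos 14: depth = 4
'[' at pos 26: depth = 2
'[' at pos 30: depth = 3
'[' at pos 40: depth = 3
'[' at pos 44: depth = 4
Maximum depth reached: 4

4


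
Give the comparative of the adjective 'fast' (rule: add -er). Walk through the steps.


Apply comparative formation (add -er): 'fast' -> 'faster'.

faster


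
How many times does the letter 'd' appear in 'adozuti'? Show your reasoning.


Letter 'd' in 'adozuti': found at position(s) 2 = 1 occurrence(s).

1


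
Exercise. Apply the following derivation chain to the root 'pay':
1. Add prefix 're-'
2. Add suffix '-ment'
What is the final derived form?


Step 1: Add prefix 're-' to 'pay' = 'repay'
Step 2: Add suffix '-ment' to 'repay' = 'repayment'

repayment


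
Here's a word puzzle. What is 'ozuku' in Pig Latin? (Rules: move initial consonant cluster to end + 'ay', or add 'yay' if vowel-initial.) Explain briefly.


'ozuku' starts with a vowel, so add 'yay': 'ozukuyay'.

ozukuyay


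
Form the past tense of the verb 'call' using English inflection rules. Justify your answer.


Apply rule: Add -ed. 'call' becomes 'called'.

called


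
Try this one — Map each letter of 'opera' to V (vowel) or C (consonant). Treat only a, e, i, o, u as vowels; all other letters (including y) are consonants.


Letter mapping: o = V, p = C, e = V, r = C, a = V.

VCVCV


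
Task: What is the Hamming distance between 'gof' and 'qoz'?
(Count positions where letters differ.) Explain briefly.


Alignment:
Position 1: 'g' vs 'q' = DIFFER
Position 2: 'o' vs 'o' = match
Position 3: 'f' vs 'z' = DIFFER
Total differences: 2

2


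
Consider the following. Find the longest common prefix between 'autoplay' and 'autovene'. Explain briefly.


Compare from the start: 4 characters match: 'auto'. Mismatch at position 5: 'p' vs 'v'.

auto


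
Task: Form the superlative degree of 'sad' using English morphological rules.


Apply superlative formation (double final consonant, add -est): 'sad' -> 'saddest'.

saddest


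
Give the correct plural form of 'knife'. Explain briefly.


Apply rule: Change -fe to -ves. 'knife' becomes 'knives'.

knives


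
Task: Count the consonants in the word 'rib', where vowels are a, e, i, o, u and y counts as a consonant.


Consonants in 'rib': r, b = 2 consonants.

2


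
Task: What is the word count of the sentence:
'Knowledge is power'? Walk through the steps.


Split into words: Knowledge | is | power = 3 words.

3


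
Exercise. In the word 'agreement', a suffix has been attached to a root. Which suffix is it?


The word 'agreement' = 'agree' (root) + '-ment' (suffix). The suffix is '-ment'.

ment


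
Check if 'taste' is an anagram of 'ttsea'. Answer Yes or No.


Sorted letters of 'taste': 'aestt'
Sorted letters of 'ttsea': 'aestt'
They match.

Yes


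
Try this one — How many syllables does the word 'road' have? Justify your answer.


Break 'road' into syllables: road -> road = 1 syllable

1 syllable


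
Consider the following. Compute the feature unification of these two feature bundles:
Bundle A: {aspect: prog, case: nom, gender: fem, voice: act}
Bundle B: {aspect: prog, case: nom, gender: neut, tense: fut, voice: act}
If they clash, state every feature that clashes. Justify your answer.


Compare features:
aspect: A=prog vs B=prog -> unified: prog
case: A=nom vs B=nom -> unified: nom
gender: A=fem vs B=neut -> CLASH
tense: A=_ vs B=fut -> unified: fut
voice: A=act vs B=act -> unified: act
Clash detected on feature 'gender' (fem vs neut); unification fails.

CLASH on 'gender' (fem vs neut)


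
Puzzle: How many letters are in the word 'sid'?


Spell out 'sid' and number each letter: s(1), i(2), d(3). Total: 3 letters.

3


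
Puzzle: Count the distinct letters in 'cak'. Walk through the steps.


Unique letters in 'cak': {a, c, k} = 3 distinct letters.

3


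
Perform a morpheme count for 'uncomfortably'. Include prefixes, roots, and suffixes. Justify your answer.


Decomposition: un- (prefix) + comfort (root) + -able (suffix) + -ly (suffix) = 4 morpheme(s)

4 morphemes


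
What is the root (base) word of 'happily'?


Remove suffix '-ly' from 'happily' to get root 'happy'.

happy


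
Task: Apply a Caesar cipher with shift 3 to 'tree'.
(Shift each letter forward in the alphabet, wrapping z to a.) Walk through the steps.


Shift each letter by 3: t -> w, r -> u, e -> h, e -> h. Result: 'wuhh'.

wuhh


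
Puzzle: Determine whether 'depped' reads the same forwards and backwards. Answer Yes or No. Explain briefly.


Forward: 'depped'
Reversed: 'depped'
They are identical.

Yes


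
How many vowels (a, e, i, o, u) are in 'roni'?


Vowels in 'roni': o, i = 2 vowels.

2


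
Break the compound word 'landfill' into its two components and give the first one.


Split 'landfill' into 'land' + 'fill'. The first part is 'land'.

land


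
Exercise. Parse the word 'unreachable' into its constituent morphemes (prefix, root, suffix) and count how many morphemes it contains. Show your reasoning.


Step 1: Identify prefix: 'un' (meaning: not/reverse)
Step 2: Identify root: 'reach'
Step 3: Identify suffix(es): 'able'
Decomposition: un- (prefix: not/reverse) + reach (root) + -able (suffix: capable of)
Total morphemes: 3

3 morphemes (un- (prefix: not/reverse) + reach (root) + -able (suffix: capable of))


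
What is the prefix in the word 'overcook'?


The word 'overcook' = 'over' (prefix) + 'cook' (root). The prefix is 'over'.

over


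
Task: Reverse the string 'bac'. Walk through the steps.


Reverse 'bac' character by character: 'cab'.

cab


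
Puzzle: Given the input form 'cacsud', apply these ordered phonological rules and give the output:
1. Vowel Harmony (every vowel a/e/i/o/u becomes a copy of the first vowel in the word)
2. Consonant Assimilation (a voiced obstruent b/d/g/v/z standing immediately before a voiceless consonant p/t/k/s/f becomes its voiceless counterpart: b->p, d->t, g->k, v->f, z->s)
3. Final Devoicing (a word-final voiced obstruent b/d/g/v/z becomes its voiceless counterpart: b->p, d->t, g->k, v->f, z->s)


Starting form: 'cacsud'
Rule 1: Vowel Harmony: all vowels become 'a' (matching first vowel). 'cacsud' -> 'cacsad'
Rule 2: Consonant Assimilation: no voiced obstruent (b/d/g/v/z) stands immediately before a voiceless consonant (p/t/k/s/f). No change.
Rule 3: Final Devoicing: word-final voiced obstruent 'd' becomes voiceless 't'. 'cacsad' -> 'cacsat'
Final form: 'cacsat'

cacsat


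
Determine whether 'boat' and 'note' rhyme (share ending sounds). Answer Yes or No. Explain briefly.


Rime (stressed vowel + following sounds) of 'boat': -oat = /oʊt/
Rime of 'note': -ote = /oʊt/
/oʊt/ and /oʊt/ are the same ending sound, so the words rhyme.

Yes


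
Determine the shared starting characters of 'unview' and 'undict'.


Compare from the start: 2 characters match: 'un'. Mismatch at position 3: 'v' vs 'd'.

un


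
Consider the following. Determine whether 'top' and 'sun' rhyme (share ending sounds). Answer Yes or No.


Rime (stressed vowel + following sounds) of 'top': -op = /ɒp/
Rime of 'sun': -un = /ʌn/
/ɒp/ and /ʌn/ are different ending sounds, so the words do not rhyme.

No


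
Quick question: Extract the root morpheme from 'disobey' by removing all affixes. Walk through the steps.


Remove prefix 'dis' from 'disobey' to get root 'obey'.

obey


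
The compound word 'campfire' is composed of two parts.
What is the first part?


Split 'campfire' into 'camp' + 'fire'. The first part is 'camp'.

camp


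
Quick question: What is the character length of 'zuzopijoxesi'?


Spell out 'zuzopijoxesi' and number each letter: z(1), u(2), z(3), o(4), p(5), i(6), j(7), o(8), x(9), e(10), s(11), i(12). Total: 12 letters.

12


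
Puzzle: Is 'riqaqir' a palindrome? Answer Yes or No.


Forward: 'riqaqir'
Reversed: 'riqaqir'
They are identical.

Yes


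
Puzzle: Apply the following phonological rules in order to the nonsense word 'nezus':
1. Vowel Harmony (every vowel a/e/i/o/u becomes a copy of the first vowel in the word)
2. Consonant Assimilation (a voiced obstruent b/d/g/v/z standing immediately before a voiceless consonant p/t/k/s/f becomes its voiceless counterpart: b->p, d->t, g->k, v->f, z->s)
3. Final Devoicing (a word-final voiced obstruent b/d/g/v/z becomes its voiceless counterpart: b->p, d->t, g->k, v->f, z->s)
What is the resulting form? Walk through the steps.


Starting form: 'nezus'
Rule 1: Vowel Harmony: all vowels become 'e' (matching first vowel). 'nezus' -> 'nezes'
Rule 2: Consonant Assimilation: no voiced obstruent (b/d/g/v/z) stands immediately before a voiceless consonant (p/t/k/s/f). No change.
Rule 3: Final Devoicing: final consonant 's' is not one of the voiced obstruents b/d/g/v/z. No change.
Final form: 'nezes'

nezes


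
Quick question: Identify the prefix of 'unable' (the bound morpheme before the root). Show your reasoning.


The word 'unable' = 'un' (prefix) + 'able' (root). The prefix is 'un'.

un


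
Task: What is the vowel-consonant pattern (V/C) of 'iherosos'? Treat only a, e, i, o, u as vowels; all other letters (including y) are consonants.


Letter mapping: i = V, h = C, e = V, r = C, o = V, s = C, o = V, s = C.

VCVCVCVC


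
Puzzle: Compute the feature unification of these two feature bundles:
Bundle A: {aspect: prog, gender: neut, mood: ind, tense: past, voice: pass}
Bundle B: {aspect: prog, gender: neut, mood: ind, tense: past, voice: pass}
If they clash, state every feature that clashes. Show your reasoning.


Compare features:
aspect: A=prog vs B=prog -> unified: prog
gender: A=neut vs B=neut -> unified: neut
mood: A=ind vs B=ind -> unified: ind
tense: A=past vs B=past -> unified: past
voice: A=pass vs B=pass -> unified: pass
No clashes found.

Unified: {aspect: prog, gender: neut, mood: ind, tense: past, voice: pass}
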